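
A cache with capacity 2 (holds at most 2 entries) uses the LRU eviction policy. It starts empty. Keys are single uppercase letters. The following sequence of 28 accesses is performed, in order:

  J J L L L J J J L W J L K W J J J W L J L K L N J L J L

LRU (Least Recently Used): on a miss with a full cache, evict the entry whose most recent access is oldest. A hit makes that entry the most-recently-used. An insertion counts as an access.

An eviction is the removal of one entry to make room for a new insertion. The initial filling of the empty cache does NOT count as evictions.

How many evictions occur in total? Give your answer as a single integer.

Answer: 12

Derivation:
LRU simulation (capacity=2):
  1. access J: MISS. Cache (LRU->MRU): [J]
  2. access J: HIT. Cache (LRU->MRU): [J]
  3. access L: MISS. Cache (LRU->MRU): [J L]
  4. access L: HIT. Cache (LRU->MRU): [J L]
  5. access L: HIT. Cache (LRU->MRU): [J L]
  6. access J: HIT. Cache (LRU->MRU): [L J]
  7. access J: HIT. Cache (LRU->MRU): [L J]
  8. access J: HIT. Cache (LRU->MRU): [L J]
  9. access L: HIT. Cache (LRU->MRU): [J L]
  10. access W: MISS, evict J. Cache (LRU->MRU): [L W]
  11. access J: MISS, evict L. Cache (LRU->MRU): [W J]
  12. access L: MISS, evict W. Cache (LRU->MRU): [J L]
  13. access K: MISS, evict J. Cache (LRU->MRU): [L K]
  14. access W: MISS, evict L. Cache (LRU->MRU): [K W]
  15. access J: MISS, evict K. Cache (LRU->MRU): [W J]
  16. access J: HIT. Cache (LRU->MRU): [W J]
  17. access J: HIT. Cache (LRU->MRU): [W J]
  18. access W: HIT. Cache (LRU->MRU): [J W]
  19. access L: MISS, evict J. Cache (LRU->MRU): [W L]
  20. access J: MISS, evict W. Cache (LRU->MRU): [L J]
  21. access L: HIT. Cache (LRU->MRU): [J L]
  22. access K: MISS, evict J. Cache (LRU->MRU): [L K]
  23. access L: HIT. Cache (LRU->MRU): [K L]
  24. access N: MISS, evict K. Cache (LRU->MRU): [L N]
  25. access J: MISS, evict L. Cache (LRU->MRU): [N J]
  26. access L: MISS, evict N. Cache (LRU->MRU): [J L]
  27. access J: HIT. Cache (LRU->MRU): [L J]
  28. access L: HIT. Cache (LRU->MRU): [J L]
Total: 14 hits, 14 misses, 12 evictions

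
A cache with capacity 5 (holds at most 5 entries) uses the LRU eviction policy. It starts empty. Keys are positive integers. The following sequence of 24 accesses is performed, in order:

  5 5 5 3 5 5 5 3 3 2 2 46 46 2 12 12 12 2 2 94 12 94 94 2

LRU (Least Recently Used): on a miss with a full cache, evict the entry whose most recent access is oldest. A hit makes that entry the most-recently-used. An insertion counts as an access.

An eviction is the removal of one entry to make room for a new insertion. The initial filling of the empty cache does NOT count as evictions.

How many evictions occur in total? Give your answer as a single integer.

LRU simulation (capacity=5):
  1. access 5: MISS. Cache (LRU->MRU): [5]
  2. access 5: HIT. Cache (LRU->MRU): [5]
  3. access 5: HIT. Cache (LRU->MRU): [5]
  4. access 3: MISS. Cache (LRU->MRU): [5 3]
  5. access 5: HIT. Cache (LRU->MRU): [3 5]
  6. access 5: HIT. Cache (LRU->MRU): [3 5]
  7. access 5: HIT. Cache (LRU->MRU): [3 5]
  8. access 3: HIT. Cache (LRU->MRU): [5 3]
  9. access 3: HIT. Cache (LRU->MRU): [5 3]
  10. access 2: MISS. Cache (LRU->MRU): [5 3 2]
  11. access 2: HIT. Cache (LRU->MRU): [5 3 2]
  12. access 46: MISS. Cache (LRU->MRU): [5 3 2 46]
  13. access 46: HIT. Cache (LRU->MRU): [5 3 2 46]
  14. access 2: HIT. Cache (LRU->MRU): [5 3 46 2]
  15. access 12: MISS. Cache (LRU->MRU): [5 3 46 2 12]
  16. access 12: HIT. Cache (LRU->MRU): [5 3 46 2 12]
  17. access 12: HIT. Cache (LRU->MRU): [5 3 46 2 12]
  18. access 2: HIT. Cache (LRU->MRU): [5 3 46 12 2]
  19. access 2: HIT. Cache (LRU->MRU): [5 3 46 12 2]
  20. access 94: MISS, evict 5. Cache (LRU->MRU): [3 46 12 2 94]
  21. access 12: HIT. Cache (LRU->MRU): [3 46 2 94 12]
  22. access 94: HIT. Cache (LRU->MRU): [3 46 2 12 94]
  23. access 94: HIT. Cache (LRU->MRU): [3 46 2 12 94]
  24. access 2: HIT. Cache (LRU->MRU): [3 46 12 94 2]
Total: 18 hits, 6 misses, 1 evictions

Answer: 1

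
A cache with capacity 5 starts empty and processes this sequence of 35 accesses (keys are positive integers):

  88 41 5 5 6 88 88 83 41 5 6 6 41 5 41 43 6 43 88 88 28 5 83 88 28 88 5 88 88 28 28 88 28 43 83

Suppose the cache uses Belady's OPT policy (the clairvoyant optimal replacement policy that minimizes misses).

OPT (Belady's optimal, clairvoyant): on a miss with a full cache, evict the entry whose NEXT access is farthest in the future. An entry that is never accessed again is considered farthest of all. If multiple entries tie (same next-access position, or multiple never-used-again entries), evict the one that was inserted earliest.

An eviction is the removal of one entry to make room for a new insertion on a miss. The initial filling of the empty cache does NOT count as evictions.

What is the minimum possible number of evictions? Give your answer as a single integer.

Answer: 2

Derivation:
OPT (Belady) simulation (capacity=5):
  1. access 88: MISS. Cache: [88]
  2. access 41: MISS. Cache: [88 41]
  3. access 5: MISS. Cache: [88 41 5]
  4. access 5: HIT. Next use of 5: step 10. Cache: [88 41 5]
  5. access 6: MISS. Cache: [88 41 5 6]
  6. access 88: HIT. Next use of 88: step 7. Cache: [88 41 5 6]
  7. access 88: HIT. Next use of 88: step 19. Cache: [88 41 5 6]
  8. access 83: MISS. Cache: [88 41 5 6 83]
  9. access 41: HIT. Next use of 41: step 13. Cache: [88 41 5 6 83]
  10. access 5: HIT. Next use of 5: step 14. Cache: [88 41 5 6 83]
  11. access 6: HIT. Next use of 6: step 12. Cache: [88 41 5 6 83]
  12. access 6: HIT. Next use of 6: step 17. Cache: [88 41 5 6 83]
  13. access 41: HIT. Next use of 41: step 15. Cache: [88 41 5 6 83]
  14. access 5: HIT. Next use of 5: step 22. Cache: [88 41 5 6 83]
  15. access 41: HIT. Next use of 41: never. Cache: [88 41 5 6 83]
  16. access 43: MISS, evict 41 (next use: never). Cache: [88 5 6 83 43]
  17. access 6: HIT. Next use of 6: never. Cache: [88 5 6 83 43]
  18. access 43: HIT. Next use of 43: step 34. Cache: [88 5 6 83 43]
  19. access 88: HIT. Next use of 88: step 20. Cache: [88 5 6 83 43]
  20. access 88: HIT. Next use of 88: step 24. Cache: [88 5 6 83 43]
  21. access 28: MISS, evict 6 (next use: never). Cache: [88 5 83 43 28]
  22. access 5: HIT. Next use of 5: step 27. Cache: [88 5 83 43 28]
  23. access 83: HIT. Next use of 83: step 35. Cache: [88 5 83 43 28]
  24. access 88: HIT. Next use of 88: step 26. Cache: [88 5 83 43 28]
  25. access 28: HIT. Next use of 28: step 30. Cache: [88 5 83 43 28]
  26. access 88: HIT. Next use of 88: step 28. Cache: [88 5 83 43 28]
  27. access 5: HIT. Next use of 5: never. Cache: [88 5 83 43 28]
  28. access 88: HIT. Next use of 88: step 29. Cache: [88 5 83 43 28]
  29. access 88: HIT. Next use of 88: step 32. Cache: [88 5 83 43 28]
  30. access 28: HIT. Next use of 28: step 31. Cache: [88 5 83 43 28]
  31. access 28: HIT. Next use of 28: step 33. Cache: [88 5 83 43 28]
  32. access 88: HIT. Next use of 88: never. Cache: [88 5 83 43 28]
  33. access 28: HIT. Next use of 28: never. Cache: [88 5 83 43 28]
  34. access 43: HIT. Next use of 43: never. Cache: [88 5 83 43 28]
  35. access 83: HIT. Next use of 83: never. Cache: [88 5 83 43 28]
Total: 28 hits, 7 misses, 2 evictions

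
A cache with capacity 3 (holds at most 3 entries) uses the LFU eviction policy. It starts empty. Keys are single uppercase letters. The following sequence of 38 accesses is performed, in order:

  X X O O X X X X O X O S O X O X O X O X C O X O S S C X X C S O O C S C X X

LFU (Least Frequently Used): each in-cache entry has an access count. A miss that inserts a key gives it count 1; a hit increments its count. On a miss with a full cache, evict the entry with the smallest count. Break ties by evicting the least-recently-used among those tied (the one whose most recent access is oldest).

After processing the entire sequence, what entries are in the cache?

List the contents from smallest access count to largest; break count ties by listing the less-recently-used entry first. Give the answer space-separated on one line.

LFU simulation (capacity=3):
  1. access X: MISS. Cache: [X(c=1)]
  2. access X: HIT, count now 2. Cache: [X(c=2)]
  3. access O: MISS. Cache: [O(c=1) X(c=2)]
  4. access O: HIT, count now 2. Cache: [X(c=2) O(c=2)]
  5. access X: HIT, count now 3. Cache: [O(c=2) X(c=3)]
  6. access X: HIT, count now 4. Cache: [O(c=2) X(c=4)]
  7. access X: HIT, count now 5. Cache: [O(c=2) X(c=5)]
  8. access X: HIT, count now 6. Cache: [O(c=2) X(c=6)]
  9. access O: HIT, count now 3. Cache: [O(c=3) X(c=6)]
  10. access X: HIT, count now 7. Cache: [O(c=3) X(c=7)]
  11. access O: HIT, count now 4. Cache: [O(c=4) X(c=7)]
  12. access S: MISS. Cache: [S(c=1) O(c=4) X(c=7)]
  13. access O: HIT, count now 5. Cache: [S(c=1) O(c=5) X(c=7)]
  14. access X: HIT, count now 8. Cache: [S(c=1) O(c=5) X(c=8)]
  15. access O: HIT, count now 6. Cache: [S(c=1) O(c=6) X(c=8)]
  16. access X: HIT, count now 9. Cache: [S(c=1) O(c=6) X(c=9)]
  17. access O: HIT, count now 7. Cache: [S(c=1) O(c=7) X(c=9)]
  18. access X: HIT, count now 10. Cache: [S(c=1) O(c=7) X(c=10)]
  19. access O: HIT, count now 8. Cache: [S(c=1) O(c=8) X(c=10)]
  20. access X: HIT, count now 11. Cache: [S(c=1) O(c=8) X(c=11)]
  21. access C: MISS, evict S(c=1). Cache: [C(c=1) O(c=8) X(c=11)]
  22. access O: HIT, count now 9. Cache: [C(c=1) O(c=9) X(c=11)]
  23. access X: HIT, count now 12. Cache: [C(c=1) O(c=9) X(c=12)]
  24. access O: HIT, count now 10. Cache: [C(c=1) O(c=10) X(c=12)]
  25. access S: MISS, evict C(c=1). Cache: [S(c=1) O(c=10) X(c=12)]
  26. access S: HIT, count now 2. Cache: [S(c=2) O(c=10) X(c=12)]
  27. access C: MISS, evict S(c=2). Cache: [C(c=1) O(c=10) X(c=12)]
  28. access X: HIT, count now 13. Cache: [C(c=1) O(c=10) X(c=13)]
  29. access X: HIT, count now 14. Cache: [C(c=1) O(c=10) X(c=14)]
  30. access C: HIT, count now 2. Cache: [C(c=2) O(c=10) X(c=14)]
  31. access S: MISS, evict C(c=2). Cache: [S(c=1) O(c=10) X(c=14)]
  32. access O: HIT, count now 11. Cache: [S(c=1) O(c=11) X(c=14)]
  33. access O: HIT, count now 12. Cache: [S(c=1) O(c=12) X(c=14)]
  34. access C: MISS, evict S(c=1). Cache: [C(c=1) O(c=12) X(c=14)]
  35. access S: MISS, evict C(c=1). Cache: [S(c=1) O(c=12) X(c=14)]
  36. access C: MISS, evict S(c=1). Cache: [C(c=1) O(c=12) X(c=14)]
  37. access X: HIT, count now 15. Cache: [C(c=1) O(c=12) X(c=15)]
  38. access X: HIT, count now 16. Cache: [C(c=1) O(c=12) X(c=16)]
Total: 28 hits, 10 misses, 7 evictions

Answer: C O X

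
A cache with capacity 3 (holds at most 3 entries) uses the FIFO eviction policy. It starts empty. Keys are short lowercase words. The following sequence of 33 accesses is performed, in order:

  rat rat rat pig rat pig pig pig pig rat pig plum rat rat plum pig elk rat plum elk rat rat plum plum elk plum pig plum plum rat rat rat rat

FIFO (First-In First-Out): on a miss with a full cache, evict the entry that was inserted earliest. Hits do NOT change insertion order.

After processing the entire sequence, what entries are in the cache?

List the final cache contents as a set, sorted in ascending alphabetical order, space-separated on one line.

Answer: pig plum rat

Derivation:
FIFO simulation (capacity=3):
  1. access rat: MISS. Cache (old->new): [rat]
  2. access rat: HIT. Cache (old->new): [rat]
  3. access rat: HIT. Cache (old->new): [rat]
  4. access pig: MISS. Cache (old->new): [rat pig]
  5. access rat: HIT. Cache (old->new): [rat pig]
  6. access pig: HIT. Cache (old->new): [rat pig]
  7. access pig: HIT. Cache (old->new): [rat pig]
  8. access pig: HIT. Cache (old->new): [rat pig]
  9. access pig: HIT. Cache (old->new): [rat pig]
  10. access rat: HIT. Cache (old->new): [rat pig]
  11. access pig: HIT. Cache (old->new): [rat pig]
  12. access plum: MISS. Cache (old->new): [rat pig plum]
  13. access rat: HIT. Cache (old->new): [rat pig plum]
  14. access rat: HIT. Cache (old->new): [rat pig plum]
  15. access plum: HIT. Cache (old->new): [rat pig plum]
  16. access pig: HIT. Cache (old->new): [rat pig plum]
  17. access elk: MISS, evict rat. Cache (old->new): [pig plum elk]
  18. access rat: MISS, evict pig. Cache (old->new): [plum elk rat]
  19. access plum: HIT. Cache (old->new): [plum elk rat]
  20. access elk: HIT. Cache (old->new): [plum elk rat]
  21. access rat: HIT. Cache (old->new): [plum elk rat]
  22. access rat: HIT. Cache (old->new): [plum elk rat]
  23. access plum: HIT. Cache (old->new): [plum elk rat]
  24. access plum: HIT. Cache (old->new): [plum elk rat]
  25. access elk: HIT. Cache (old->new): [plum elk rat]
  26. access plum: HIT. Cache (old->new): [plum elk rat]
  27. access pig: MISS, evict plum. Cache (old->new): [elk rat pig]
  28. access plum: MISS, evict elk. Cache (old->new): [rat pig plum]
  29. access plum: HIT. Cache (old->new): [rat pig plum]
  30. access rat: HIT. Cache (old->new): [rat pig plum]
  31. access rat: HIT. Cache (old->new): [rat pig plum]
  32. access rat: HIT. Cache (old->new): [rat pig plum]
  33. access rat: HIT. Cache (old->new): [rat pig plum]
Total: 26 hits, 7 misses, 4 evictions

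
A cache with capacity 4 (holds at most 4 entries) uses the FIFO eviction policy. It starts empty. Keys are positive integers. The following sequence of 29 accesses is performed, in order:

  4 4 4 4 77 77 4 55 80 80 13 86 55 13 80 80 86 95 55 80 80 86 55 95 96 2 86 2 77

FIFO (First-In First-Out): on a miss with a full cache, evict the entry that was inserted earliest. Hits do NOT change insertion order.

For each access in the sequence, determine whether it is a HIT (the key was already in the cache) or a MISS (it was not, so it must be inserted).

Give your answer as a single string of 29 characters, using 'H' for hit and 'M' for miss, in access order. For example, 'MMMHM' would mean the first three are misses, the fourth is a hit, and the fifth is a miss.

FIFO simulation (capacity=4):
  1. access 4: MISS. Cache (old->new): [4]
  2. access 4: HIT. Cache (old->new): [4]
  3. access 4: HIT. Cache (old->new): [4]
  4. access 4: HIT. Cache (old->new): [4]
  5. access 77: MISS. Cache (old->new): [4 77]
  6. access 77: HIT. Cache (old->new): [4 77]
  7. access 4: HIT. Cache (old->new): [4 77]
  8. access 55: MISS. Cache (old->new): [4 77 55]
  9. access 80: MISS. Cache (old->new): [4 77 55 80]
  10. access 80: HIT. Cache (old->new): [4 77 55 80]
  11. access 13: MISS, evict 4. Cache (old->new): [77 55 80 13]
  12. access 86: MISS, evict 77. Cache (old->new): [55 80 13 86]
  13. access 55: HIT. Cache (old->new): [55 80 13 86]
  14. access 13: HIT. Cache (old->new): [55 80 13 86]
  15. access 80: HIT. Cache (old->new): [55 80 13 86]
  16. access 80: HIT. Cache (old->new): [55 80 13 86]
  17. access 86: HIT. Cache (old->new): [55 80 13 86]
  18. access 95: MISS, evict 55. Cache (old->new): [80 13 86 95]
  19. access 55: MISS, evict 80. Cache (old->new): [13 86 95 55]
  20. access 80: MISS, evict 13. Cache (old->new): [86 95 55 80]
  21. access 80: HIT. Cache (old->new): [86 95 55 80]
  22. access 86: HIT. Cache (old->new): [86 95 55 80]
  23. access 55: HIT. Cache (old->new): [86 95 55 80]
  24. access 95: HIT. Cache (old->new): [86 95 55 80]
  25. access 96: MISS, evict 86. Cache (old->new): [95 55 80 96]
  26. access 2: MISS, evict 95. Cache (old->new): [55 80 96 2]
  27. access 86: MISS, evict 55. Cache (old->new): [80 96 2 86]
  28. access 2: HIT. Cache (old->new): [80 96 2 86]
  29. access 77: MISS, evict 80. Cache (old->new): [96 2 86 77]
Total: 16 hits, 13 misses, 9 evictions

Answer: MHHHMHHMMHMMHHHHHMMMHHHHMMMHM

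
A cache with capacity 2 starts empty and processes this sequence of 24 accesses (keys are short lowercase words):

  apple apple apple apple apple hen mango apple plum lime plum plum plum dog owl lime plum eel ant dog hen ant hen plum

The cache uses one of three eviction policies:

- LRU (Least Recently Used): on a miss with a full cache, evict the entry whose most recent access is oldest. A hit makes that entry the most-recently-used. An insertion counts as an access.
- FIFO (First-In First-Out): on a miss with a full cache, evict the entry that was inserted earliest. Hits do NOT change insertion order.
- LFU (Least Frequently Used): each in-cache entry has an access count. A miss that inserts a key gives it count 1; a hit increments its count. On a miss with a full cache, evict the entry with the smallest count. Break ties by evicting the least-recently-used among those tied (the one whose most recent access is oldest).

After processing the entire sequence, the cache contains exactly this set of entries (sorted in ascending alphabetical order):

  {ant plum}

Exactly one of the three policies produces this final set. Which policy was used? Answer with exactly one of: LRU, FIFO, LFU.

Answer: FIFO

Derivation:
Simulating under each policy and comparing final sets:
  LRU: final set = {hen plum} -> differs
  FIFO: final set = {ant plum} -> MATCHES target
  LFU: final set = {apple plum} -> differs
Only FIFO produces the target set.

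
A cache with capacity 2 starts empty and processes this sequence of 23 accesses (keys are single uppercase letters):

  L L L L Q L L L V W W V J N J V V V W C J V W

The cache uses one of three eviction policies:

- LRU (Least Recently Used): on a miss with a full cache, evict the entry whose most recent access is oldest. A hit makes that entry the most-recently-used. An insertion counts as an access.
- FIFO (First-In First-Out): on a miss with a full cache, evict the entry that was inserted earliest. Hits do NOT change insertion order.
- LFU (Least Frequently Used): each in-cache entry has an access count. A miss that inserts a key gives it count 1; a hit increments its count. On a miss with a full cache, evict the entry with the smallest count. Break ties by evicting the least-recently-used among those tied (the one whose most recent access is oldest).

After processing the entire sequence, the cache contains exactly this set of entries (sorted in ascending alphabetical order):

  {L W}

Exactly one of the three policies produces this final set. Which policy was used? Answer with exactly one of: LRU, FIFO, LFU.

Simulating under each policy and comparing final sets:
  LRU: final set = {V W} -> differs
  FIFO: final set = {V W} -> differs
  LFU: final set = {L W} -> MATCHES target
Only LFU produces the target set.

Answer: LFU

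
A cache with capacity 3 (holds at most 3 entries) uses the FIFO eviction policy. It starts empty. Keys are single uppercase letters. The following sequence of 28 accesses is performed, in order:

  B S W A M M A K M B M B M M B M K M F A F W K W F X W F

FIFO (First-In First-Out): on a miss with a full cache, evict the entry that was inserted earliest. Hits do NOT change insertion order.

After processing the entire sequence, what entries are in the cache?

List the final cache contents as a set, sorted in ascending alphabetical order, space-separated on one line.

FIFO simulation (capacity=3):
  1. access B: MISS. Cache (old->new): [B]
  2. access S: MISS. Cache (old->new): [B S]
  3. access W: MISS. Cache (old->new): [B S W]
  4. access A: MISS, evict B. Cache (old->new): [S W A]
  5. access M: MISS, evict S. Cache (old->new): [W A M]
  6. access M: HIT. Cache (old->new): [W A M]
  7. access A: HIT. Cache (old->new): [W A M]
  8. access K: MISS, evict W. Cache (old->new): [A M K]
  9. access M: HIT. Cache (old->new): [A M K]
  10. access B: MISS, evict A. Cache (old->new): [M K B]
  11. access M: HIT. Cache (old->new): [M K B]
  12. access B: HIT. Cache (old->new): [M K B]
  13. access M: HIT. Cache (old->new): [M K B]
  14. access M: HIT. Cache (old->new): [M K B]
  15. access B: HIT. Cache (old->new): [M K B]
  16. access M: HIT. Cache (old->new): [M K B]
  17. access K: HIT. Cache (old->new): [M K B]
  18. access M: HIT. Cache (old->new): [M K B]
  19. access F: MISS, evict M. Cache (old->new): [K B F]
  20. access A: MISS, evict K. Cache (old->new): [B F A]
  21. access F: HIT. Cache (old->new): [B F A]
  22. access W: MISS, evict B. Cache (old->new): [F A W]
  23. access K: MISS, evict F. Cache (old->new): [A W K]
  24. access W: HIT. Cache (old->new): [A W K]
  25. access F: MISS, evict A. Cache (old->new): [W K F]
  26. access X: MISS, evict W. Cache (old->new): [K F X]
  27. access W: MISS, evict K. Cache (old->new): [F X W]
  28. access F: HIT. Cache (old->new): [F X W]
Total: 14 hits, 14 misses, 11 evictions

Answer: F W X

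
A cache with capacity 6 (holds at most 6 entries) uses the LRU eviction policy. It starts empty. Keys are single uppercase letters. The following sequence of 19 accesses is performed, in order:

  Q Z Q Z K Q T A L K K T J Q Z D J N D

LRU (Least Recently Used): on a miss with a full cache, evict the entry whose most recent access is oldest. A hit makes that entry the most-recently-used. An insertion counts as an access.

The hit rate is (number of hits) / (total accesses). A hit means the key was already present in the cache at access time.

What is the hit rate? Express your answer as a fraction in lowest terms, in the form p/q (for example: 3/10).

Answer: 9/19

Derivation:
LRU simulation (capacity=6):
  1. access Q: MISS. Cache (LRU->MRU): [Q]
  2. access Z: MISS. Cache (LRU->MRU): [Q Z]
  3. access Q: HIT. Cache (LRU->MRU): [Z Q]
  4. access Z: HIT. Cache (LRU->MRU): [Q Z]
  5. access K: MISS. Cache (LRU->MRU): [Q Z K]
  6. access Q: HIT. Cache (LRU->MRU): [Z K Q]
  7. access T: MISS. Cache (LRU->MRU): [Z K Q T]
  8. access A: MISS. Cache (LRU->MRU): [Z K Q T A]
  9. access L: MISS. Cache (LRU->MRU): [Z K Q T A L]
  10. access K: HIT. Cache (LRU->MRU): [Z Q T A L K]
  11. access K: HIT. Cache (LRU->MRU): [Z Q T A L K]
  12. access T: HIT. Cache (LRU->MRU): [Z Q A L K T]
  13. access J: MISS, evict Z. Cache (LRU->MRU): [Q A L K T J]
  14. access Q: HIT. Cache (LRU->MRU): [A L K T J Q]
  15. access Z: MISS, evict A. Cache (LRU->MRU): [L K T J Q Z]
  16. access D: MISS, evict L. Cache (LRU->MRU): [K T J Q Z D]
  17. access J: HIT. Cache (LRU->MRU): [K T Q Z D J]
  18. access N: MISS, evict K. Cache (LRU->MRU): [T Q Z D J N]
  19. access D: HIT. Cache (LRU->MRU): [T Q Z J N D]
Total: 9 hits, 10 misses, 4 evictions

Hit rate = 9/19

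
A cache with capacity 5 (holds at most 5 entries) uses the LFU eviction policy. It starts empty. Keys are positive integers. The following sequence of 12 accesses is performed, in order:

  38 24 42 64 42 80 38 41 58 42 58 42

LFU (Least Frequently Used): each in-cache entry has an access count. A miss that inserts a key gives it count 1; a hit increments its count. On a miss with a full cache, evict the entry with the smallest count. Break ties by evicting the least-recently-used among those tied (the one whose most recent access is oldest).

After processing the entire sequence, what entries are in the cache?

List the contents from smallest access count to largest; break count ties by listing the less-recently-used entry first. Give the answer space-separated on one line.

LFU simulation (capacity=5):
  1. access 38: MISS. Cache: [38(c=1)]
  2. access 24: MISS. Cache: [38(c=1) 24(c=1)]
  3. access 42: MISS. Cache: [38(c=1) 24(c=1) 42(c=1)]
  4. access 64: MISS. Cache: [38(c=1) 24(c=1) 42(c=1) 64(c=1)]
  5. access 42: HIT, count now 2. Cache: [38(c=1) 24(c=1) 64(c=1) 42(c=2)]
  6. access 80: MISS. Cache: [38(c=1) 24(c=1) 64(c=1) 80(c=1) 42(c=2)]
  7. access 38: HIT, count now 2. Cache: [24(c=1) 64(c=1) 80(c=1) 42(c=2) 38(c=2)]
  8. access 41: MISS, evict 24(c=1). Cache: [64(c=1) 80(c=1) 41(c=1) 42(c=2) 38(c=2)]
  9. access 58: MISS, evict 64(c=1). Cache: [80(c=1) 41(c=1) 58(c=1) 42(c=2) 38(c=2)]
  10. access 42: HIT, count now 3. Cache: [80(c=1) 41(c=1) 58(c=1) 38(c=2) 42(c=3)]
  11. access 58: HIT, count now 2. Cache: [80(c=1) 41(c=1) 38(c=2) 58(c=2) 42(c=3)]
  12. access 42: HIT, count now 4. Cache: [80(c=1) 41(c=1) 38(c=2) 58(c=2) 42(c=4)]
Total: 5 hits, 7 misses, 2 evictions

Answer: 80 41 38 58 42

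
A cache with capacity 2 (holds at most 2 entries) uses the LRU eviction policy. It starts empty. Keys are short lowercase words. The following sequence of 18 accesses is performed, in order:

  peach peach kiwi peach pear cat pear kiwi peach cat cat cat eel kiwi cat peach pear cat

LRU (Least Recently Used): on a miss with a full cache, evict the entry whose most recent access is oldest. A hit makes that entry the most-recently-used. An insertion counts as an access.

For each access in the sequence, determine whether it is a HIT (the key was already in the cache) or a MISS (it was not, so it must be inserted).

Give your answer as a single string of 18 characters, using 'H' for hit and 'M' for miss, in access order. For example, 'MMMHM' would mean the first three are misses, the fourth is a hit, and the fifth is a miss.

LRU simulation (capacity=2):
  1. access peach: MISS. Cache (LRU->MRU): [peach]
  2. access peach: HIT. Cache (LRU->MRU): [peach]
  3. access kiwi: MISS. Cache (LRU->MRU): [peach kiwi]
  4. access peach: HIT. Cache (LRU->MRU): [kiwi peach]
  5. access pear: MISS, evict kiwi. Cache (LRU->MRU): [peach pear]
  6. access cat: MISS, evict peach. Cache (LRU->MRU): [pear cat]
  7. access pear: HIT. Cache (LRU->MRU): [cat pear]
  8. access kiwi: MISS, evict cat. Cache (LRU->MRU): [pear kiwi]
  9. access peach: MISS, evict pear. Cache (LRU->MRU): [kiwi peach]
  10. access cat: MISS, evict kiwi. Cache (LRU->MRU): [peach cat]
  11. access cat: HIT. Cache (LRU->MRU): [peach cat]
  12. access cat: HIT. Cache (LRU->MRU): [peach cat]
  13. access eel: MISS, evict peach. Cache (LRU->MRU): [cat eel]
  14. access kiwi: MISS, evict cat. Cache (LRU->MRU): [eel kiwi]
  15. access cat: MISS, evict eel. Cache (LRU->MRU): [kiwi cat]
  16. access peach: MISS, evict kiwi. Cache (LRU->MRU): [cat peach]
  17. access pear: MISS, evict cat. Cache (LRU->MRU): [peach pear]
  18. access cat: MISS, evict peach. Cache (LRU->MRU): [pear cat]
Total: 5 hits, 13 misses, 11 evictions

Answer: MHMHMMHMMMHHMMMMMM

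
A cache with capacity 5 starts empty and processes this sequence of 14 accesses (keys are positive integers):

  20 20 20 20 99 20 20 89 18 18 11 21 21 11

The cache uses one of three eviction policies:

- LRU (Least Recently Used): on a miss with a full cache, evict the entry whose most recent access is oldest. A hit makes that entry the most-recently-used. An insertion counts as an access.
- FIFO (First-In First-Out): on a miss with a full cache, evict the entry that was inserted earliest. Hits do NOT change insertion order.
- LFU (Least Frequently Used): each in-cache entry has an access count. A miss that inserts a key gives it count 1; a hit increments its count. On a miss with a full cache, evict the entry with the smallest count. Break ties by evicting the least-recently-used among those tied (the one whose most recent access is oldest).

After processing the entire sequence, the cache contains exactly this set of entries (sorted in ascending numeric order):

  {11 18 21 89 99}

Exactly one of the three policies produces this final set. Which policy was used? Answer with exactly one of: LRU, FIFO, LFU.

Simulating under each policy and comparing final sets:
  LRU: final set = {11 18 20 21 89} -> differs
  FIFO: final set = {11 18 21 89 99} -> MATCHES target
  LFU: final set = {11 18 20 21 89} -> differs
Only FIFO produces the target set.

Answer: FIFO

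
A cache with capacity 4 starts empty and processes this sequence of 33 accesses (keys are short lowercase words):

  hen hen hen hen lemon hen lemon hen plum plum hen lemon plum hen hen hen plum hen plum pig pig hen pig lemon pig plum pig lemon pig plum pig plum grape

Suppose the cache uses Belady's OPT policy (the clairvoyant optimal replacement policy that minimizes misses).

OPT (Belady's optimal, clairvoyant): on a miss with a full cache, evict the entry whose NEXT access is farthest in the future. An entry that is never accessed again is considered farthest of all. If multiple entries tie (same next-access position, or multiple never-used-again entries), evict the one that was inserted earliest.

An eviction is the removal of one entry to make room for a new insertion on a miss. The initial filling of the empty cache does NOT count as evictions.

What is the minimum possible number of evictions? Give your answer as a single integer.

OPT (Belady) simulation (capacity=4):
  1. access hen: MISS. Cache: [hen]
  2. access hen: HIT. Next use of hen: step 3. Cache: [hen]
  3. access hen: HIT. Next use of hen: step 4. Cache: [hen]
  4. access hen: HIT. Next use of hen: step 6. Cache: [hen]
  5. access lemon: MISS. Cache: [hen lemon]
  6. access hen: HIT. Next use of hen: step 8. Cache: [hen lemon]
  7. access lemon: HIT. Next use of lemon: step 12. Cache: [hen lemon]
  8. access hen: HIT. Next use of hen: step 11. Cache: [hen lemon]
  9. access plum: MISS. Cache: [hen lemon plum]
  10. access plum: HIT. Next use of plum: step 13. Cache: [hen lemon plum]
  11. access hen: HIT. Next use of hen: step 14. Cache: [hen lemon plum]
  12. access lemon: HIT. Next use of lemon: step 24. Cache: [hen lemon plum]
  13. access plum: HIT. Next use of plum: step 17. Cache: [hen lemon plum]
  14. access hen: HIT. Next use of hen: step 15. Cache: [hen lemon plum]
  15. access hen: HIT. Next use of hen: step 16. Cache: [hen lemon plum]
  16. access hen: HIT. Next use of hen: step 18. Cache: [hen lemon plum]
  17. access plum: HIT. Next use of plum: step 19. Cache: [hen lemon plum]
  18. access hen: HIT. Next use of hen: step 22. Cache: [hen lemon plum]
  19. access plum: HIT. Next use of plum: step 26. Cache: [hen lemon plum]
  20. access pig: MISS. Cache: [hen lemon plum pig]
  21. access pig: HIT. Next use of pig: step 23. Cache: [hen lemon plum pig]
  22. access hen: HIT. Next use of hen: never. Cache: [hen lemon plum pig]
  23. access pig: HIT. Next use of pig: step 25. Cache: [hen lemon plum pig]
  24. access lemon: HIT. Next use of lemon: step 28. Cache: [hen lemon plum pig]
  25. access pig: HIT. Next use of pig: step 27. Cache: [hen lemon plum pig]
  26. access plum: HIT. Next use of plum: step 30. Cache: [hen lemon plum pig]
  27. access pig: HIT. Next use of pig: step 29. Cache: [hen lemon plum pig]
  28. access lemon: HIT. Next use of lemon: never. Cache: [hen lemon plum pig]
  29. access pig: HIT. Next use of pig: step 31. Cache: [hen lemon plum pig]
  30. access plum: HIT. Next use of plum: step 32. Cache: [hen lemon plum pig]
  31. access pig: HIT. Next use of pig: never. Cache: [hen lemon plum pig]
  32. access plum: HIT. Next use of plum: never. Cache: [hen lemon plum pig]
  33. access grape: MISS, evict hen (next use: never). Cache: [lemon plum pig grape]
Total: 28 hits, 5 misses, 1 evictions

Answer: 1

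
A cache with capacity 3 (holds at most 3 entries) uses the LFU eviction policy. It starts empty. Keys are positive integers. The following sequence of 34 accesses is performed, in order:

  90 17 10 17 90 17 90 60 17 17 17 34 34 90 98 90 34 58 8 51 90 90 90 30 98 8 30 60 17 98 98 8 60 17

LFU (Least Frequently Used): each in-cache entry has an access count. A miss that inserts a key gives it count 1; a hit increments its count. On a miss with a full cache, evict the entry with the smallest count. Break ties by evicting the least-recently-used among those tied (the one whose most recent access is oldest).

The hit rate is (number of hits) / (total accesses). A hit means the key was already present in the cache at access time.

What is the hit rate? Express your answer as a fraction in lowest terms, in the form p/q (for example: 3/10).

LFU simulation (capacity=3):
  1. access 90: MISS. Cache: [90(c=1)]
  2. access 17: MISS. Cache: [90(c=1) 17(c=1)]
  3. access 10: MISS. Cache: [90(c=1) 17(c=1) 10(c=1)]
  4. access 17: HIT, count now 2. Cache: [90(c=1) 10(c=1) 17(c=2)]
  5. access 90: HIT, count now 2. Cache: [10(c=1) 17(c=2) 90(c=2)]
  6. access 17: HIT, count now 3. Cache: [10(c=1) 90(c=2) 17(c=3)]
  7. access 90: HIT, count now 3. Cache: [10(c=1) 17(c=3) 90(c=3)]
  8. access 60: MISS, evict 10(c=1). Cache: [60(c=1) 17(c=3) 90(c=3)]
  9. access 17: HIT, count now 4. Cache: [60(c=1) 90(c=3) 17(c=4)]
  10. access 17: HIT, count now 5. Cache: [60(c=1) 90(c=3) 17(c=5)]
  11. access 17: HIT, count now 6. Cache: [60(c=1) 90(c=3) 17(c=6)]
  12. access 34: MISS, evict 60(c=1). Cache: [34(c=1) 90(c=3) 17(c=6)]
  13. access 34: HIT, count now 2. Cache: [34(c=2) 90(c=3) 17(c=6)]
  14. access 90: HIT, count now 4. Cache: [34(c=2) 90(c=4) 17(c=6)]
  15. access 98: MISS, evict 34(c=2). Cache: [98(c=1) 90(c=4) 17(c=6)]
  16. access 90: HIT, count now 5. Cache: [98(c=1) 90(c=5) 17(c=6)]
  17. access 34: MISS, evict 98(c=1). Cache: [34(c=1) 90(c=5) 17(c=6)]
  18. access 58: MISS, evict 34(c=1). Cache: [58(c=1) 90(c=5) 17(c=6)]
  19. access 8: MISS, evict 58(c=1). Cache: [8(c=1) 90(c=5) 17(c=6)]
  20. access 51: MISS, evict 8(c=1). Cache: [51(c=1) 90(c=5) 17(c=6)]
  21. access 90: HIT, count now 6. Cache: [51(c=1) 17(c=6) 90(c=6)]
  22. access 90: HIT, count now 7. Cache: [51(c=1) 17(c=6) 90(c=7)]
  23. access 90: HIT, count now 8. Cache: [51(c=1) 17(c=6) 90(c=8)]
  24. access 30: MISS, evict 51(c=1). Cache: [30(c=1) 17(c=6) 90(c=8)]
  25. access 98: MISS, evict 30(c=1). Cache: [98(c=1) 17(c=6) 90(c=8)]
  26. access 8: MISS, evict 98(c=1). Cache: [8(c=1) 17(c=6) 90(c=8)]
  27. access 30: MISS, evict 8(c=1). Cache: [30(c=1) 17(c=6) 90(c=8)]
  28. access 60: MISS, evict 30(c=1). Cache: [60(c=1) 17(c=6) 90(c=8)]
  29. access 17: HIT, count now 7. Cache: [60(c=1) 17(c=7) 90(c=8)]
  30. access 98: MISS, evict 60(c=1). Cache: [98(c=1) 17(c=7) 90(c=8)]
  31. access 98: HIT, count now 2. Cache: [98(c=2) 17(c=7) 90(c=8)]
  32. access 8: MISS, evict 98(c=2). Cache: [8(c=1) 17(c=7) 90(c=8)]
  33. access 60: MISS, evict 8(c=1). Cache: [60(c=1) 17(c=7) 90(c=8)]
  34. access 17: HIT, count now 8. Cache: [60(c=1) 90(c=8) 17(c=8)]
Total: 16 hits, 18 misses, 15 evictions

Hit rate = 16/34 = 8/17

Answer: 8/17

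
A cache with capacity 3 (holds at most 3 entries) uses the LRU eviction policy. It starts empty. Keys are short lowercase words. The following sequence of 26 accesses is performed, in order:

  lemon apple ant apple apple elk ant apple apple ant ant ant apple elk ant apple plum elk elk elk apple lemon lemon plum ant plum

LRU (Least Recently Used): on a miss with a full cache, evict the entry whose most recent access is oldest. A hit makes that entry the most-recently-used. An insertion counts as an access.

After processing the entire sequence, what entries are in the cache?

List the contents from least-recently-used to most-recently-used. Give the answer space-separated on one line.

LRU simulation (capacity=3):
  1. access lemon: MISS. Cache (LRU->MRU): [lemon]
  2. access apple: MISS. Cache (LRU->MRU): [lemon apple]
  3. access ant: MISS. Cache (LRU->MRU): [lemon apple ant]
  4. access apple: HIT. Cache (LRU->MRU): [lemon ant apple]
  5. access apple: HIT. Cache (LRU->MRU): [lemon ant apple]
  6. access elk: MISS, evict lemon. Cache (LRU->MRU): [ant apple elk]
  7. access ant: HIT. Cache (LRU->MRU): [apple elk ant]
  8. access apple: HIT. Cache (LRU->MRU): [elk ant apple]
  9. access apple: HIT. Cache (LRU->MRU): [elk ant apple]
  10. access ant: HIT. Cache (LRU->MRU): [elk apple ant]
  11. access ant: HIT. Cache (LRU->MRU): [elk apple ant]
  12. access ant: HIT. Cache (LRU->MRU): [elk apple ant]
  13. access apple: HIT. Cache (LRU->MRU): [elk ant apple]
  14. access elk: HIT. Cache (LRU->MRU): [ant apple elk]
  15. access ant: HIT. Cache (LRU->MRU): [apple elk ant]
  16. access apple: HIT. Cache (LRU->MRU): [elk ant apple]
  17. access plum: MISS, evict elk. Cache (LRU->MRU): [ant apple plum]
  18. access elk: MISS, evict ant. Cache (LRU->MRU): [apple plum elk]
  19. access elk: HIT. Cache (LRU->MRU): [apple plum elk]
  20. access elk: HIT. Cache (LRU->MRU): [apple plum elk]
  21. access apple: HIT. Cache (LRU->MRU): [plum elk apple]
  22. access lemon: MISS, evict plum. Cache (LRU->MRU): [elk apple lemon]
  23. access lemon: HIT. Cache (LRU->MRU): [elk apple lemon]
  24. access plum: MISS, evict elk. Cache (LRU->MRU): [apple lemon plum]
  25. access ant: MISS, evict apple. Cache (LRU->MRU): [lemon plum ant]
  26. access plum: HIT. Cache (LRU->MRU): [lemon ant plum]
Total: 17 hits, 9 misses, 6 evictions

Answer: lemon ant plum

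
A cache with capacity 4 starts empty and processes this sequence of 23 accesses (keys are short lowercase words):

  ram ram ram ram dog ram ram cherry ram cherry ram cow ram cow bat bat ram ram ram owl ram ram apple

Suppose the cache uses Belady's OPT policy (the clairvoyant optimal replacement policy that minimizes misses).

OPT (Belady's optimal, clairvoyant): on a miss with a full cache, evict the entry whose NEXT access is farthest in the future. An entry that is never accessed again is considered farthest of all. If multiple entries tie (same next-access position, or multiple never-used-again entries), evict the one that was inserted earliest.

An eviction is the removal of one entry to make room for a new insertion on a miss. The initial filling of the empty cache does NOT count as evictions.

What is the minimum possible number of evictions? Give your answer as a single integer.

OPT (Belady) simulation (capacity=4):
  1. access ram: MISS. Cache: [ram]
  2. access ram: HIT. Next use of ram: step 3. Cache: [ram]
  3. access ram: HIT. Next use of ram: step 4. Cache: [ram]
  4. access ram: HIT. Next use of ram: step 6. Cache: [ram]
  5. access dog: MISS. Cache: [ram dog]
  6. access ram: HIT. Next use of ram: step 7. Cache: [ram dog]
  7. access ram: HIT. Next use of ram: step 9. Cache: [ram dog]
  8. access cherry: MISS. Cache: [ram dog cherry]
  9. access ram: HIT. Next use of ram: step 11. Cache: [ram dog cherry]
  10. access cherry: HIT. Next use of cherry: never. Cache: [ram dog cherry]
  11. access ram: HIT. Next use of ram: step 13. Cache: [ram dog cherry]
  12. access cow: MISS. Cache: [ram dog cherry cow]
  13. access ram: HIT. Next use of ram: step 17. Cache: [ram dog cherry cow]
  14. access cow: HIT. Next use of cow: never. Cache: [ram dog cherry cow]
  15. access bat: MISS, evict dog (next use: never). Cache: [ram cherry cow bat]
  16. access bat: HIT. Next use of bat: never. Cache: [ram cherry cow bat]
  17. access ram: HIT. Next use of ram: step 18. Cache: [ram cherry cow bat]
  18. access ram: HIT. Next use of ram: step 19. Cache: [ram cherry cow bat]
  19. access ram: HIT. Next use of ram: step 21. Cache: [ram cherry cow bat]
  20. access owl: MISS, evict cherry (next use: never). Cache: [ram cow bat owl]
  21. access ram: HIT. Next use of ram: step 22. Cache: [ram cow bat owl]
  22. access ram: HIT. Next use of ram: never. Cache: [ram cow bat owl]
  23. access apple: MISS, evict ram (next use: never). Cache: [cow bat owl apple]
Total: 16 hits, 7 misses, 3 evictions

Answer: 3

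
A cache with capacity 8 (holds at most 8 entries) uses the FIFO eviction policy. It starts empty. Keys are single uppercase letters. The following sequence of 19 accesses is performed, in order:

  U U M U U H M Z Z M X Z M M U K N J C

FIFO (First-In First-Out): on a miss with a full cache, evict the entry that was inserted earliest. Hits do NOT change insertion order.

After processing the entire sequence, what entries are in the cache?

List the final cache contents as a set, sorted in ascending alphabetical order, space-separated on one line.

FIFO simulation (capacity=8):
  1. access U: MISS. Cache (old->new): [U]
  2. access U: HIT. Cache (old->new): [U]
  3. access M: MISS. Cache (old->new): [U M]
  4. access U: HIT. Cache (old->new): [U M]
  5. access U: HIT. Cache (old->new): [U M]
  6. access H: MISS. Cache (old->new): [U M H]
  7. access M: HIT. Cache (old->new): [U M H]
  8. access Z: MISS. Cache (old->new): [U M H Z]
  9. access Z: HIT. Cache (old->new): [U M H Z]
  10. access M: HIT. Cache (old->new): [U M H Z]
  11. access X: MISS. Cache (old->new): [U M H Z X]
  12. access Z: HIT. Cache (old->new): [U M H Z X]
  13. access M: HIT. Cache (old->new): [U M H Z X]
  14. access M: HIT. Cache (old->new): [U M H Z X]
  15. access U: HIT. Cache (old->new): [U M H Z X]
  16. access K: MISS. Cache (old->new): [U M H Z X K]
  17. access N: MISS. Cache (old->new): [U M H Z X K N]
  18. access J: MISS. Cache (old->new): [U M H Z X K N J]
  19. access C: MISS, evict U. Cache (old->new): [M H Z X K N J C]
Total: 10 hits, 9 misses, 1 evictions

Answer: C H J K M N X Z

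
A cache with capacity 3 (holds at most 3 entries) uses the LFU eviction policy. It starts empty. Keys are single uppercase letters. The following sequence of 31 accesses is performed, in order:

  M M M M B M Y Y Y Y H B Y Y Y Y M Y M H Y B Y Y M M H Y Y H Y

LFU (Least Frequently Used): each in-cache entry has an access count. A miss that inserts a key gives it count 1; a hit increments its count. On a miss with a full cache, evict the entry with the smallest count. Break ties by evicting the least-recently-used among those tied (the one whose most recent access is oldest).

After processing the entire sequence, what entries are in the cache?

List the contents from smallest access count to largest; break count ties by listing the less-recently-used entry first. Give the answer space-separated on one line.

Answer: H M Y

Derivation:
LFU simulation (capacity=3):
  1. access M: MISS. Cache: [M(c=1)]
  2. access M: HIT, count now 2. Cache: [M(c=2)]
  3. access M: HIT, count now 3. Cache: [M(c=3)]
  4. access M: HIT, count now 4. Cache: [M(c=4)]
  5. access B: MISS. Cache: [B(c=1) M(c=4)]
  6. access M: HIT, count now 5. Cache: [B(c=1) M(c=5)]
  7. access Y: MISS. Cache: [B(c=1) Y(c=1) M(c=5)]
  8. access Y: HIT, count now 2. Cache: [B(c=1) Y(c=2) M(c=5)]
  9. access Y: HIT, count now 3. Cache: [B(c=1) Y(c=3) M(c=5)]
  10. access Y: HIT, count now 4. Cache: [B(c=1) Y(c=4) M(c=5)]
  11. access H: MISS, evict B(c=1). Cache: [H(c=1) Y(c=4) M(c=5)]
  12. access B: MISS, evict H(c=1). Cache: [B(c=1) Y(c=4) M(c=5)]
  13. access Y: HIT, count now 5. Cache: [B(c=1) M(c=5) Y(c=5)]
  14. access Y: HIT, count now 6. Cache: [B(c=1) M(c=5) Y(c=6)]
  15. access Y: HIT, count now 7. Cache: [B(c=1) M(c=5) Y(c=7)]
  16. access Y: HIT, count now 8. Cache: [B(c=1) M(c=5) Y(c=8)]
  17. access M: HIT, count now 6. Cache: [B(c=1) M(c=6) Y(c=8)]
  18. access Y: HIT, count now 9. Cache: [B(c=1) M(c=6) Y(c=9)]
  19. access M: HIT, count now 7. Cache: [B(c=1) M(c=7) Y(c=9)]
  20. access H: MISS, evict B(c=1). Cache: [H(c=1) M(c=7) Y(c=9)]
  21. access Y: HIT, count now 10. Cache: [H(c=1) M(c=7) Y(c=10)]
  22. access B: MISS, evict H(c=1). Cache: [B(c=1) M(c=7) Y(c=10)]
  23. access Y: HIT, count now 11. Cache: [B(c=1) M(c=7) Y(c=11)]
  24. access Y: HIT, count now 12. Cache: [B(c=1) M(c=7) Y(c=12)]
  25. access M: HIT, count now 8. Cache: [B(c=1) M(c=8) Y(c=12)]
  26. access M: HIT, count now 9. Cache: [B(c=1) M(c=9) Y(c=12)]
  27. access H: MISS, evict B(c=1). Cache: [H(c=1) M(c=9) Y(c=12)]
  28. access Y: HIT, count now 13. Cache: [H(c=1) M(c=9) Y(c=13)]
  29. access Y: HIT, count now 14. Cache: [H(c=1) M(c=9) Y(c=14)]
  30. access H: HIT, count now 2. Cache: [H(c=2) M(c=9) Y(c=14)]
  31. access Y: HIT, count now 15. Cache: [H(c=2) M(c=9) Y(c=15)]
Total: 23 hits, 8 misses, 5 evictions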